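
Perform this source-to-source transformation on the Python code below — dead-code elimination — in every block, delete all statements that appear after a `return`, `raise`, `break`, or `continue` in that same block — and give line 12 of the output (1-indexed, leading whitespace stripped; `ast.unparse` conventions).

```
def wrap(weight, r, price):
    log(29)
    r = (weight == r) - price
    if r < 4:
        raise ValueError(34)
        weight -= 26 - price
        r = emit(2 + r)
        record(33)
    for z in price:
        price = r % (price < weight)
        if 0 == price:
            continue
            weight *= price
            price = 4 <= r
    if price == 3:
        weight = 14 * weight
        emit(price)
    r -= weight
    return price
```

emit(price)

Transformed code:
def wrap(weight, r, price):
    log(29)
    r = (weight == r) - price
    if r < 4:
        raise ValueError(34)
    for z in price:
        price = r % (price < weight)
        if 0 == price:
            continue
    if price == 3:
        weight = 14 * weight
        emit(price)
    r -= weight
    return price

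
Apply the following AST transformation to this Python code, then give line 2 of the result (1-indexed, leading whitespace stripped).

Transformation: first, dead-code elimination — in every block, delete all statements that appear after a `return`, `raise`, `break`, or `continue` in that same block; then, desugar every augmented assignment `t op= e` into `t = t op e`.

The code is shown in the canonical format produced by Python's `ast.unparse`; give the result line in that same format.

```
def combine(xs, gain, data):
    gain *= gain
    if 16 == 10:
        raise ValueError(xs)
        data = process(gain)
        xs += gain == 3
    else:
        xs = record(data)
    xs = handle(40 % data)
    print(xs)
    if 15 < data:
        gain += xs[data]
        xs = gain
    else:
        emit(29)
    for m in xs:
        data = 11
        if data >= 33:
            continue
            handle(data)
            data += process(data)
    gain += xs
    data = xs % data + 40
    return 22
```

gain = gain * gain

Transformed code:
def combine(xs, gain, data):
    gain = gain * gain
    if 16 == 10:
        raise ValueError(xs)
    else:
        xs = record(data)
    xs = handle(40 % data)
    print(xs)
    if 15 < data:
        gain = gain + xs[data]
        xs = gain
    else:
        emit(29)
    for m in xs:
        data = 11
        if data >= 33:
            continue
    gain = gain + xs
    data = xs % data + 40
    return 22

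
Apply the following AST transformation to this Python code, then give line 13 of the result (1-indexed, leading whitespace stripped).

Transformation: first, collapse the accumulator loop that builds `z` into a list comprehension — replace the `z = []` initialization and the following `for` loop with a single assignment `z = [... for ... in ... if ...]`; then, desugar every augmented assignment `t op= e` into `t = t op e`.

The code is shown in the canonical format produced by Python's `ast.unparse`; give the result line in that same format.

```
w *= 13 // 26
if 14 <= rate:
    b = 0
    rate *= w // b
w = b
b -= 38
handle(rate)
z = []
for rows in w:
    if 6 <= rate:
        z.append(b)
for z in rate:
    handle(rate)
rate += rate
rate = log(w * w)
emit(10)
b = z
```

Transformed code:
w = w * (13 // 26)
if 14 <= rate:
    b = 0
    rate = rate * (w // b)
w = b
b = b - 38
handle(rate)
z = [b for rows in w if 6 <= rate]
for z in rate:
    handle(rate)
rate = rate + rate
rate = log(w * w)
emit(10)
b = z

emit(10)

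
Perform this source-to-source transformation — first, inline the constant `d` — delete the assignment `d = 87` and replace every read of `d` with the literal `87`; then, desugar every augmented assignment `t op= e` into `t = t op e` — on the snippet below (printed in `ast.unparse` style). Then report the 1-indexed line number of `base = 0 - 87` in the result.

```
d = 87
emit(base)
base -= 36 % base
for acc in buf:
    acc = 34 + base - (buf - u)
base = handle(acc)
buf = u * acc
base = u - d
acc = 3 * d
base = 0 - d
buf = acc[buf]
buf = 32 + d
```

Transformed code:
emit(base)
base = base - 36 % base
for acc in buf:
    acc = 34 + base - (buf - u)
base = handle(acc)
buf = u * acc
base = u - 87
acc = 3 * 87
base = 0 - 87
buf = acc[buf]
buf = 32 + 87

9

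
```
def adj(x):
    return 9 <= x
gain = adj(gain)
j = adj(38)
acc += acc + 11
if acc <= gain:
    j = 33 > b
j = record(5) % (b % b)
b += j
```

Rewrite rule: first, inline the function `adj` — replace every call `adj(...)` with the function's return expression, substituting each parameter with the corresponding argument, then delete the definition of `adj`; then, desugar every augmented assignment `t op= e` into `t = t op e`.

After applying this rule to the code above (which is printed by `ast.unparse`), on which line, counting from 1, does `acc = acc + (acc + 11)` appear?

3

Transformed code:
gain = 9 <= gain
j = 9 <= 38
acc = acc + (acc + 11)
if acc <= gain:
    j = 33 > b
j = record(5) % (b % b)
b = b + j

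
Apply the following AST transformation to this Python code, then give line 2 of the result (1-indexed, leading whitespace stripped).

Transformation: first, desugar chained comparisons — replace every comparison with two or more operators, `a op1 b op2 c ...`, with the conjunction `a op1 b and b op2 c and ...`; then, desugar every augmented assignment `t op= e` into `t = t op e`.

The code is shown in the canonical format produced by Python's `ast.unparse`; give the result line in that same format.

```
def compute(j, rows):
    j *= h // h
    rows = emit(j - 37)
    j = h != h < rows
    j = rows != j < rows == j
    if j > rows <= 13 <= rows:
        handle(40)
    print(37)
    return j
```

j = j * (h // h)

Transformed code:
def compute(j, rows):
    j = j * (h // h)
    rows = emit(j - 37)
    j = h != h and h < rows
    j = rows != j and j < rows and (rows == j)
    if j > rows and rows <= 13 and (13 <= rows):
        handle(40)
    print(37)
    return j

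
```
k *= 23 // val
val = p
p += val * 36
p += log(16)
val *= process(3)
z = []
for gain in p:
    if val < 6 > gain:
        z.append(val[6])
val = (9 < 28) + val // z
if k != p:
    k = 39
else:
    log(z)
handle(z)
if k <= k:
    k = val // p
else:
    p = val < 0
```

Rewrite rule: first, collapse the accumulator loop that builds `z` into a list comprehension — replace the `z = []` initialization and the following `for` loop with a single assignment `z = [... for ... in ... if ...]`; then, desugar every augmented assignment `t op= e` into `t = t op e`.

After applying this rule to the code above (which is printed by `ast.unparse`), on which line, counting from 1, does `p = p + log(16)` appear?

4

Transformed code:
k = k * (23 // val)
val = p
p = p + val * 36
p = p + log(16)
val = val * process(3)
z = [val[6] for gain in p if val < 6 > gain]
val = (9 < 28) + val // z
if k != p:
    k = 39
else:
    log(z)
handle(z)
if k <= k:
    k = val // p
else:
    p = val < 0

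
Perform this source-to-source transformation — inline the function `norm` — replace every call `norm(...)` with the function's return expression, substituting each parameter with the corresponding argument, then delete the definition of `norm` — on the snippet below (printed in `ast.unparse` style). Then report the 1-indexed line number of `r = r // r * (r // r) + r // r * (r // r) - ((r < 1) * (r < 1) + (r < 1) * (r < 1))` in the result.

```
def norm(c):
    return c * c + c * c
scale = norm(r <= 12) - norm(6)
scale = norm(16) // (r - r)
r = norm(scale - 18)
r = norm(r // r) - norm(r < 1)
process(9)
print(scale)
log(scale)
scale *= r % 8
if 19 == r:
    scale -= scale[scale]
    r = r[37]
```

Transformed code:
scale = (r <= 12) * (r <= 12) + (r <= 12) * (r <= 12) - (6 * 6 + 6 * 6)
scale = (16 * 16 + 16 * 16) // (r - r)
r = (scale - 18) * (scale - 18) + (scale - 18) * (scale - 18)
r = r // r * (r // r) + r // r * (r // r) - ((r < 1) * (r < 1) + (r < 1) * (r < 1))
process(9)
print(scale)
log(scale)
scale *= r % 8
if 19 == r:
    scale -= scale[scale]
    r = r[37]

4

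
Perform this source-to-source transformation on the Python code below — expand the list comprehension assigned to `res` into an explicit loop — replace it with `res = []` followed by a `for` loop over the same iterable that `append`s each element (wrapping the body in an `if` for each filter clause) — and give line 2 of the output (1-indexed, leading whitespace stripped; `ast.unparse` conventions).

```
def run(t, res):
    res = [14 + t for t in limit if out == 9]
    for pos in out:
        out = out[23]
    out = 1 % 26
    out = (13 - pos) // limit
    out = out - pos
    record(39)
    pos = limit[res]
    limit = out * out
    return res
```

Transformed code:
def run(t, res):
    res = []
    for t in limit:
        if out == 9:
            res.append(14 + t)
    for pos in out:
        out = out[23]
    out = 1 % 26
    out = (13 - pos) // limit
    out = out - pos
    record(39)
    pos = limit[res]
    limit = out * out
    return res

res = []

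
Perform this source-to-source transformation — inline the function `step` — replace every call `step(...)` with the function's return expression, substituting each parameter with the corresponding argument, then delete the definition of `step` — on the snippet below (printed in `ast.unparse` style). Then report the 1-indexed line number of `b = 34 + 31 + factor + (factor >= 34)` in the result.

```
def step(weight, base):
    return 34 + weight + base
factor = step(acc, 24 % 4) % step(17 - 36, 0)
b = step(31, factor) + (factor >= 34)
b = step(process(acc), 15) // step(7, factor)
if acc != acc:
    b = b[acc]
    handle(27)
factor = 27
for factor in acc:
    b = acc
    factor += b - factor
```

Transformed code:
factor = (34 + acc + 24 % 4) % (34 + (17 - 36) + 0)
b = 34 + 31 + factor + (factor >= 34)
b = (34 + process(acc) + 15) // (34 + 7 + factor)
if acc != acc:
    b = b[acc]
    handle(27)
factor = 27
for factor in acc:
    b = acc
    factor += b - factor

2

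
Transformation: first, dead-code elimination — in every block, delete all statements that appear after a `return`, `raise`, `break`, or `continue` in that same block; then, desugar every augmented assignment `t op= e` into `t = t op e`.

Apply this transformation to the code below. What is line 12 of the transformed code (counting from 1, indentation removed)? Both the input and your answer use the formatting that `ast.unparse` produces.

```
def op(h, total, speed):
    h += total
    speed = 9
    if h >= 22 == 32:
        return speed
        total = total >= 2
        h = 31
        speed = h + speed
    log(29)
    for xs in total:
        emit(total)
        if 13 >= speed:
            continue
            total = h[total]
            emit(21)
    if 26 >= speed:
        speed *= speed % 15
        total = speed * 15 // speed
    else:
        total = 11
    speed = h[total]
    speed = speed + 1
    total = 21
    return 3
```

speed = speed * (speed % 15)

Transformed code:
def op(h, total, speed):
    h = h + total
    speed = 9
    if h >= 22 == 32:
        return speed
    log(29)
    for xs in total:
        emit(total)
        if 13 >= speed:
            continue
    if 26 >= speed:
        speed = speed * (speed % 15)
        total = speed * 15 // speed
    else:
        total = 11
    speed = h[total]
    speed = speed + 1
    total = 21
    return 3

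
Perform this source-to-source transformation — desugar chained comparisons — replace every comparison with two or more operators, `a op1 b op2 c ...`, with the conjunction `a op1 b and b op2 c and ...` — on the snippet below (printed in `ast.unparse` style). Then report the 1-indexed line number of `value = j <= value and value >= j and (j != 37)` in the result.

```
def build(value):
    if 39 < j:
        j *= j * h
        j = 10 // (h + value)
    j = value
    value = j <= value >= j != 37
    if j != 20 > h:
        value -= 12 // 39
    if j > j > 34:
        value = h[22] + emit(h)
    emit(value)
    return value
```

6

Transformed code:
def build(value):
    if 39 < j:
        j *= j * h
        j = 10 // (h + value)
    j = value
    value = j <= value and value >= j and (j != 37)
    if j != 20 and 20 > h:
        value -= 12 // 39
    if j > j and j > 34:
        value = h[22] + emit(h)
    emit(value)
    return value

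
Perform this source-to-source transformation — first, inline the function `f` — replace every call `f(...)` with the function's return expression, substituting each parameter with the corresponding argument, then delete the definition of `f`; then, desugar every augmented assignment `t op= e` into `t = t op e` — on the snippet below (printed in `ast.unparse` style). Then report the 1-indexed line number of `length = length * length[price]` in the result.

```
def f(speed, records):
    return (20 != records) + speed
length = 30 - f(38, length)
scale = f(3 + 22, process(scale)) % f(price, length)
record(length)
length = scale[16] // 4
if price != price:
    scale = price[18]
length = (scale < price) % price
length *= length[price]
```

Transformed code:
length = 30 - ((20 != length) + 38)
scale = ((20 != process(scale)) + (3 + 22)) % ((20 != length) + price)
record(length)
length = scale[16] // 4
if price != price:
    scale = price[18]
length = (scale < price) % price
length = length * length[price]

8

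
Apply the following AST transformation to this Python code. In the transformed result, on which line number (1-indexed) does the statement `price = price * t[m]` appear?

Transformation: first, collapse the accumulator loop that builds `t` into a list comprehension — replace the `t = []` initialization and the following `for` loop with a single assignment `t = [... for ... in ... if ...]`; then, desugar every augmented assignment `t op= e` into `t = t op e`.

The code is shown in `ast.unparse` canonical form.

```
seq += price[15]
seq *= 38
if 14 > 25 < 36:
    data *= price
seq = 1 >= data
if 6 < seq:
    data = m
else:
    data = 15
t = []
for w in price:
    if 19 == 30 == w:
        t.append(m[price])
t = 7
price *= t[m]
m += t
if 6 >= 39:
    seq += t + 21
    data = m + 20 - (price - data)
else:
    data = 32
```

12

Transformed code:
seq = seq + price[15]
seq = seq * 38
if 14 > 25 < 36:
    data = data * price
seq = 1 >= data
if 6 < seq:
    data = m
else:
    data = 15
t = [m[price] for w in price if 19 == 30 == w]
t = 7
price = price * t[m]
m = m + t
if 6 >= 39:
    seq = seq + (t + 21)
    data = m + 20 - (price - data)
else:
    data = 32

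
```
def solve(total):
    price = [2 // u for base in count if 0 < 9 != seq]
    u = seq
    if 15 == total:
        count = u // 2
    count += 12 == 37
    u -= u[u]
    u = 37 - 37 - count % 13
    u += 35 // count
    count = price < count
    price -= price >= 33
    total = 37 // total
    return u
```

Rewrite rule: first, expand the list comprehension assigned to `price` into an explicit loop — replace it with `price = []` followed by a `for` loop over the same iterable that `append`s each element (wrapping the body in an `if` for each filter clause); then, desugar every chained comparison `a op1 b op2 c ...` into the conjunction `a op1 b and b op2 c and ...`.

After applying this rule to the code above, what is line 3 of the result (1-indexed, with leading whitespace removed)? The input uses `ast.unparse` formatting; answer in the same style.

for base in count:

Transformed code:
def solve(total):
    price = []
    for base in count:
        if 0 < 9 and 9 != seq:
            price.append(2 // u)
    u = seq
    if 15 == total:
        count = u // 2
    count += 12 == 37
    u -= u[u]
    u = 37 - 37 - count % 13
    u += 35 // count
    count = price < count
    price -= price >= 33
    total = 37 // total
    return u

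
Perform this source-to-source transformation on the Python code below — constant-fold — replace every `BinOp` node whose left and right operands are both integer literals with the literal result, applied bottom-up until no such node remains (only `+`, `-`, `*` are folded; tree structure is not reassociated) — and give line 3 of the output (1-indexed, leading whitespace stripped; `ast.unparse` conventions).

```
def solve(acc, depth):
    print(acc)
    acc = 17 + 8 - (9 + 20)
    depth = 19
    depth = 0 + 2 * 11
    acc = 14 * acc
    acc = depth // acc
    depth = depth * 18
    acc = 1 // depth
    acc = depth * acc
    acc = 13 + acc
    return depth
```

Transformed code:
def solve(acc, depth):
    print(acc)
    acc = -4
    depth = 19
    depth = 22
    acc = 14 * acc
    acc = depth // acc
    depth = depth * 18
    acc = 1 // depth
    acc = depth * acc
    acc = 13 + acc
    return depth

acc = -4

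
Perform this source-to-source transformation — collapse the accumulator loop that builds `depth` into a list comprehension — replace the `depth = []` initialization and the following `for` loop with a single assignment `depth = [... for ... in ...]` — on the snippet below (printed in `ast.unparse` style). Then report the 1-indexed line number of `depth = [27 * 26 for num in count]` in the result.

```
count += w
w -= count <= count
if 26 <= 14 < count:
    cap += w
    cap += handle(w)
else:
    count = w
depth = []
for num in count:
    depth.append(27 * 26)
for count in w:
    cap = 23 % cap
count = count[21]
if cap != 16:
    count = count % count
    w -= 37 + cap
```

8

Transformed code:
count += w
w -= count <= count
if 26 <= 14 < count:
    cap += w
    cap += handle(w)
else:
    count = w
depth = [27 * 26 for num in count]
for count in w:
    cap = 23 % cap
count = count[21]
if cap != 16:
    count = count % count
    w -= 37 + cap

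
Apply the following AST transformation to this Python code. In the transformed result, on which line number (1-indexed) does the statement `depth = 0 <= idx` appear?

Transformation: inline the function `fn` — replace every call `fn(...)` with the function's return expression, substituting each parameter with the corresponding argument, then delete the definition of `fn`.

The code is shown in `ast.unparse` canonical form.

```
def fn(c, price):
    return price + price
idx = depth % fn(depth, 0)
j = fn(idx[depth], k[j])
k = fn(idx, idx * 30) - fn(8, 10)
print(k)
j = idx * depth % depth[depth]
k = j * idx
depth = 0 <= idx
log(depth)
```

Transformed code:
idx = depth % (0 + 0)
j = k[j] + k[j]
k = idx * 30 + idx * 30 - (10 + 10)
print(k)
j = idx * depth % depth[depth]
k = j * idx
depth = 0 <= idx
log(depth)

7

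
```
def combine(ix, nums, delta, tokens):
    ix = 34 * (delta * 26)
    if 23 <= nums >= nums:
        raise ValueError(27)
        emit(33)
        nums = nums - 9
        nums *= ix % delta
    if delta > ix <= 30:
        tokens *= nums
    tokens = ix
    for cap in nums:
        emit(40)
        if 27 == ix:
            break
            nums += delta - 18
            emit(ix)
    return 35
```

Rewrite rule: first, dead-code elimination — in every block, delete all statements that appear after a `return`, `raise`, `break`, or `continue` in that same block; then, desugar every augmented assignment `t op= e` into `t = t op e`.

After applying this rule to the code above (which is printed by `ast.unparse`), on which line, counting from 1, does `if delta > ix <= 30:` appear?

Transformed code:
def combine(ix, nums, delta, tokens):
    ix = 34 * (delta * 26)
    if 23 <= nums >= nums:
        raise ValueError(27)
    if delta > ix <= 30:
        tokens = tokens * nums
    tokens = ix
    for cap in nums:
        emit(40)
        if 27 == ix:
            break
    return 35

5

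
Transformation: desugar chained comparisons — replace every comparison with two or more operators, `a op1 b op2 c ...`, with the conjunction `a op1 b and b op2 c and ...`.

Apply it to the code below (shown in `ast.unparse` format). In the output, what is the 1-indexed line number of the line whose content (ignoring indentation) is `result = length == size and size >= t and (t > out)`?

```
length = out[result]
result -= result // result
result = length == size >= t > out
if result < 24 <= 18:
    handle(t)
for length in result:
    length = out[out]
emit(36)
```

3

Transformed code:
length = out[result]
result -= result // result
result = length == size and size >= t and (t > out)
if result < 24 and 24 <= 18:
    handle(t)
for length in result:
    length = out[out]
emit(36)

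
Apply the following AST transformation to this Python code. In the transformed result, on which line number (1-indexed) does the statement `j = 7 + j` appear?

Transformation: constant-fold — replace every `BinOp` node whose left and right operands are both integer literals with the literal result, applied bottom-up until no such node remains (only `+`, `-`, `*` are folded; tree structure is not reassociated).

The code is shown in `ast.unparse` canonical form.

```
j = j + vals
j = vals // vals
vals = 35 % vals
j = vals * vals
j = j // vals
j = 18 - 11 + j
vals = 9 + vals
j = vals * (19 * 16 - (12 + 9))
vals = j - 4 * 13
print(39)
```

6

Transformed code:
j = j + vals
j = vals // vals
vals = 35 % vals
j = vals * vals
j = j // vals
j = 7 + j
vals = 9 + vals
j = vals * 283
vals = j - 52
print(39)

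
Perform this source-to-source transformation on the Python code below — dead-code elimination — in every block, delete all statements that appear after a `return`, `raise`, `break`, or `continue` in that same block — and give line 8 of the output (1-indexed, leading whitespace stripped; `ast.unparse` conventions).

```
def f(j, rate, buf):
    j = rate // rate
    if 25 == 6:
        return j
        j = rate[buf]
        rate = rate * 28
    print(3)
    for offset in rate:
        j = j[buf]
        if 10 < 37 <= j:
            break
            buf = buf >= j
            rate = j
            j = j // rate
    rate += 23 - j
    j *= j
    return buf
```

Transformed code:
def f(j, rate, buf):
    j = rate // rate
    if 25 == 6:
        return j
    print(3)
    for offset in rate:
        j = j[buf]
        if 10 < 37 <= j:
            break
    rate += 23 - j
    j *= j
    return buf

if 10 < 37 <= j:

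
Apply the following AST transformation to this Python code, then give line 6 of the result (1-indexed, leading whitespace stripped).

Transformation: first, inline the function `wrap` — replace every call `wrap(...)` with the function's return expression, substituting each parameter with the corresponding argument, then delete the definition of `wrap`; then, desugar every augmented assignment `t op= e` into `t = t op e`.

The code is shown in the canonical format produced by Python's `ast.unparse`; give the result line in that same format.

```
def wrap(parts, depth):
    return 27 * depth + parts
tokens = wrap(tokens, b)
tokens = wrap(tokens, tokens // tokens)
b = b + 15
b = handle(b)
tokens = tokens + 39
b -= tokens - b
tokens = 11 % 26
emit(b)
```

Transformed code:
tokens = 27 * b + tokens
tokens = 27 * (tokens // tokens) + tokens
b = b + 15
b = handle(b)
tokens = tokens + 39
b = b - (tokens - b)
tokens = 11 % 26
emit(b)

b = b - (tokens - b)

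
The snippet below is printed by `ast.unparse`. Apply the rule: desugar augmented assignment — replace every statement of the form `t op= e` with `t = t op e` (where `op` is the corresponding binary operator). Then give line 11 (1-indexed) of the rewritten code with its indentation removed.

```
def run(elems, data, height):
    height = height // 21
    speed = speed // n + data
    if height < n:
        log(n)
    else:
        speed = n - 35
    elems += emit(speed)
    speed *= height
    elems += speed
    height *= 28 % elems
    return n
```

height = height * (28 % elems)

Transformed code:
def run(elems, data, height):
    height = height // 21
    speed = speed // n + data
    if height < n:
        log(n)
    else:
        speed = n - 35
    elems = elems + emit(speed)
    speed = speed * height
    elems = elems + speed
    height = height * (28 % elems)
    return n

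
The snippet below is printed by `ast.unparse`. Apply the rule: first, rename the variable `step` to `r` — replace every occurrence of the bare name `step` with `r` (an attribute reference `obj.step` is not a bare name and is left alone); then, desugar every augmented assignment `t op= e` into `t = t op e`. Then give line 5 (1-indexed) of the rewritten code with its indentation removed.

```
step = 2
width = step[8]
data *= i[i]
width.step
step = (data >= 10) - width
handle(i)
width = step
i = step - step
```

Transformed code:
r = 2
width = r[8]
data = data * i[i]
width.step
r = (data >= 10) - width
handle(i)
width = r
i = r - r

r = (data >= 10) - width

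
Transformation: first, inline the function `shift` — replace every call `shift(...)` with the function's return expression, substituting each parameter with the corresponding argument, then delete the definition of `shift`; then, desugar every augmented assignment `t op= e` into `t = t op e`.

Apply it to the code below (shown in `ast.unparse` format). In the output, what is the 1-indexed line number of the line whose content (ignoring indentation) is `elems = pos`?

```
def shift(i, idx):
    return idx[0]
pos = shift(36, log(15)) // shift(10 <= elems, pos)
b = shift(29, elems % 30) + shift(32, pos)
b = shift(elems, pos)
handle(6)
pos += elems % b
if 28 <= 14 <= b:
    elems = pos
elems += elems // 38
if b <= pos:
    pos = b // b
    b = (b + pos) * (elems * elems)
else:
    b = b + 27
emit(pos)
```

7

Transformed code:
pos = log(15)[0] // pos[0]
b = (elems % 30)[0] + pos[0]
b = pos[0]
handle(6)
pos = pos + elems % b
if 28 <= 14 <= b:
    elems = pos
elems = elems + elems // 38
if b <= pos:
    pos = b // b
    b = (b + pos) * (elems * elems)
else:
    b = b + 27
emit(pos)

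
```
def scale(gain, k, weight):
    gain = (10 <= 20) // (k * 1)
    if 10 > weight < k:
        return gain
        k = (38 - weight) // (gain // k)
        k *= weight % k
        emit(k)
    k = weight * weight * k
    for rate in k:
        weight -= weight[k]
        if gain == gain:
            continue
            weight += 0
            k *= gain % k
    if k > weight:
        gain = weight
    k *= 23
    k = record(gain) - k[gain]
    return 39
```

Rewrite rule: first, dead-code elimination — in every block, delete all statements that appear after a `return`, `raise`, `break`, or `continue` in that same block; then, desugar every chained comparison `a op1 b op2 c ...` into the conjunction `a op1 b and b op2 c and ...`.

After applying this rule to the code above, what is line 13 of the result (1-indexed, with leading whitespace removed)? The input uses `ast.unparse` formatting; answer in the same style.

k = record(gain) - k[gain]

Transformed code:
def scale(gain, k, weight):
    gain = (10 <= 20) // (k * 1)
    if 10 > weight and weight < k:
        return gain
    k = weight * weight * k
    for rate in k:
        weight -= weight[k]
        if gain == gain:
            continue
    if k > weight:
        gain = weight
    k *= 23
    k = record(gain) - k[gain]
    return 39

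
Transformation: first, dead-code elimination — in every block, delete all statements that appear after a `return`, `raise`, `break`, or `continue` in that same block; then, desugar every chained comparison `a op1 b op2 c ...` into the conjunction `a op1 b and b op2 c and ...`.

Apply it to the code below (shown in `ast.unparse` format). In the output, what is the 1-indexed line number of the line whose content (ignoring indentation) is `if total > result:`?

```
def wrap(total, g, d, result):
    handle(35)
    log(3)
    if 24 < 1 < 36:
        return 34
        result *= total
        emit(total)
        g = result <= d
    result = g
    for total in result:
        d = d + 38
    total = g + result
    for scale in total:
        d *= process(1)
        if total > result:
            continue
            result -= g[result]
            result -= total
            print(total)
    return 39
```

12

Transformed code:
def wrap(total, g, d, result):
    handle(35)
    log(3)
    if 24 < 1 and 1 < 36:
        return 34
    result = g
    for total in result:
        d = d + 38
    total = g + result
    for scale in total:
        d *= process(1)
        if total > result:
            continue
    return 39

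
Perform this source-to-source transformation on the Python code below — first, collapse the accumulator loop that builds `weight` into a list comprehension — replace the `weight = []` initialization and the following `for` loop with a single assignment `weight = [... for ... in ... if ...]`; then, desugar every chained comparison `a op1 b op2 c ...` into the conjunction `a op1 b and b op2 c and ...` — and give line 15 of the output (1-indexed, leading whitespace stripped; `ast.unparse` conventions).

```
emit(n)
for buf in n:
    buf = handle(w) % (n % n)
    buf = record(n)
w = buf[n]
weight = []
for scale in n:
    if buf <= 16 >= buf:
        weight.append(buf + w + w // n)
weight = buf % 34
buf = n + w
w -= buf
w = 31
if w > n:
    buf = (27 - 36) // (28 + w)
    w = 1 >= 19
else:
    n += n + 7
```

n += n + 7

Transformed code:
emit(n)
for buf in n:
    buf = handle(w) % (n % n)
    buf = record(n)
w = buf[n]
weight = [buf + w + w // n for scale in n if buf <= 16 and 16 >= buf]
weight = buf % 34
buf = n + w
w -= buf
w = 31
if w > n:
    buf = (27 - 36) // (28 + w)
    w = 1 >= 19
else:
    n += n + 7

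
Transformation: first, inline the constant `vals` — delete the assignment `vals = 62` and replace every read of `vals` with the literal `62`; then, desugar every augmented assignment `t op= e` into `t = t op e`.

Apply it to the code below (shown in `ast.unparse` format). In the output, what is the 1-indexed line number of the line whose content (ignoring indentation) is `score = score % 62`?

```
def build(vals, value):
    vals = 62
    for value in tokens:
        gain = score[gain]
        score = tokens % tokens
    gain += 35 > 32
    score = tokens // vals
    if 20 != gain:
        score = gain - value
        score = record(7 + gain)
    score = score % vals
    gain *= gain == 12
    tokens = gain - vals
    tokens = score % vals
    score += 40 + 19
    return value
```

10

Transformed code:
def build(vals, value):
    for value in tokens:
        gain = score[gain]
        score = tokens % tokens
    gain = gain + (35 > 32)
    score = tokens // 62
    if 20 != gain:
        score = gain - value
        score = record(7 + gain)
    score = score % 62
    gain = gain * (gain == 12)
    tokens = gain - 62
    tokens = score % 62
    score = score + (40 + 19)
    return value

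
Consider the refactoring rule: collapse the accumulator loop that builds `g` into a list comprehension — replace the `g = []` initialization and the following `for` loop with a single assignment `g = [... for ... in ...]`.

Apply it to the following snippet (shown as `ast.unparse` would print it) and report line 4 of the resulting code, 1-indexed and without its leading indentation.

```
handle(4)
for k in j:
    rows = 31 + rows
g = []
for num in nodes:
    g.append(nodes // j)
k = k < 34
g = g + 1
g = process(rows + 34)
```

Transformed code:
handle(4)
for k in j:
    rows = 31 + rows
g = [nodes // j for num in nodes]
k = k < 34
g = g + 1
g = process(rows + 34)

g = [nodes // j for num in nodes]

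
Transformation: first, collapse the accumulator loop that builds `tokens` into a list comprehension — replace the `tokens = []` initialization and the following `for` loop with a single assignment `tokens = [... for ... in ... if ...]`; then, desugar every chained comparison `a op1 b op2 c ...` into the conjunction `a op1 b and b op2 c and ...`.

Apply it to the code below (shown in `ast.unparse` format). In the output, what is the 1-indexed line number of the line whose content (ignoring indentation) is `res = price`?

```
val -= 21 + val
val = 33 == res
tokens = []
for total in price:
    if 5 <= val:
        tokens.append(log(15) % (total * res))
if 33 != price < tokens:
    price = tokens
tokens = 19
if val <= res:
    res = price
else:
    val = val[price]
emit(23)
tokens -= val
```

Transformed code:
val -= 21 + val
val = 33 == res
tokens = [log(15) % (total * res) for total in price if 5 <= val]
if 33 != price and price < tokens:
    price = tokens
tokens = 19
if val <= res:
    res = price
else:
    val = val[price]
emit(23)
tokens -= val

8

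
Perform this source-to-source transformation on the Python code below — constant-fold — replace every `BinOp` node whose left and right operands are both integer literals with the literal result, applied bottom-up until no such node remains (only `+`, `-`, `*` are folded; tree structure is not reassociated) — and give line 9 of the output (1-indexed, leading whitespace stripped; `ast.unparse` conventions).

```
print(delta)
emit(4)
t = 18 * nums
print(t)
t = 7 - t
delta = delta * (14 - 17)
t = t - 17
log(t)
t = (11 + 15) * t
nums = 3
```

t = 26 * t

Transformed code:
print(delta)
emit(4)
t = 18 * nums
print(t)
t = 7 - t
delta = delta * -3
t = t - 17
log(t)
t = 26 * t
nums = 3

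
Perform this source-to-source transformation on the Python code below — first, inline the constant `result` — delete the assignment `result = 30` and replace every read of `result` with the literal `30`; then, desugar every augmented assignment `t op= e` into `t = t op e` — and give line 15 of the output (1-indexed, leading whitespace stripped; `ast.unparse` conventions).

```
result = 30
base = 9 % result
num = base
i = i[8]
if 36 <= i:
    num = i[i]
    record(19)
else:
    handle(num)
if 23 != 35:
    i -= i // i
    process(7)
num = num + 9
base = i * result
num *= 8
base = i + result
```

Transformed code:
base = 9 % 30
num = base
i = i[8]
if 36 <= i:
    num = i[i]
    record(19)
else:
    handle(num)
if 23 != 35:
    i = i - i // i
    process(7)
num = num + 9
base = i * 30
num = num * 8
base = i + 30

base = i + 30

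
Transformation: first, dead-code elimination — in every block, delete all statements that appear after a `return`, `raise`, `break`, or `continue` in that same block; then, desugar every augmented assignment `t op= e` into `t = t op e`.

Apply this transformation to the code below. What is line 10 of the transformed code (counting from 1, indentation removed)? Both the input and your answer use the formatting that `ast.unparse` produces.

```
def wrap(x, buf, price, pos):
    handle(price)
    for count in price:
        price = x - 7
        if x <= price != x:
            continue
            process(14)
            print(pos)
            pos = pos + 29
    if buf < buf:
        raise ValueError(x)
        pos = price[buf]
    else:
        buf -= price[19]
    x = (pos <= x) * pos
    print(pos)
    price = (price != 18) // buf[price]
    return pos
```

buf = buf - price[19]

Transformed code:
def wrap(x, buf, price, pos):
    handle(price)
    for count in price:
        price = x - 7
        if x <= price != x:
            continue
    if buf < buf:
        raise ValueError(x)
    else:
        buf = buf - price[19]
    x = (pos <= x) * pos
    print(pos)
    price = (price != 18) // buf[price]
    return pos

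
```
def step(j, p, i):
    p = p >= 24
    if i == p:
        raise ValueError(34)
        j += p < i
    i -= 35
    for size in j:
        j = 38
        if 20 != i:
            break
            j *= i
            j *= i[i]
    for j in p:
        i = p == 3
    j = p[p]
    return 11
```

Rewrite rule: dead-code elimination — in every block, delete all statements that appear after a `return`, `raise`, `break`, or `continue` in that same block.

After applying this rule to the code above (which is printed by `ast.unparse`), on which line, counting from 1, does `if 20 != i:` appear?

8

Transformed code:
def step(j, p, i):
    p = p >= 24
    if i == p:
        raise ValueError(34)
    i -= 35
    for size in j:
        j = 38
        if 20 != i:
            break
    for j in p:
        i = p == 3
    j = p[p]
    return 11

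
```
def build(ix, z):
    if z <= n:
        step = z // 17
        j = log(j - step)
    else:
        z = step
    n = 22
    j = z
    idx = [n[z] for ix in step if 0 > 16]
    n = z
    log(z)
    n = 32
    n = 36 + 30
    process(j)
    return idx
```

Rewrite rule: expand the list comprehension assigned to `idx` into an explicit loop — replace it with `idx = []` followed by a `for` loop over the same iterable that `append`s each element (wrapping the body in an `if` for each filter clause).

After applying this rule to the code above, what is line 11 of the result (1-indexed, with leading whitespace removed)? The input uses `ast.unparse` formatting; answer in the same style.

Transformed code:
def build(ix, z):
    if z <= n:
        step = z // 17
        j = log(j - step)
    else:
        z = step
    n = 22
    j = z
    idx = []
    for ix in step:
        if 0 > 16:
            idx.append(n[z])
    n = z
    log(z)
    n = 32
    n = 36 + 30
    process(j)
    return idx

if 0 > 16:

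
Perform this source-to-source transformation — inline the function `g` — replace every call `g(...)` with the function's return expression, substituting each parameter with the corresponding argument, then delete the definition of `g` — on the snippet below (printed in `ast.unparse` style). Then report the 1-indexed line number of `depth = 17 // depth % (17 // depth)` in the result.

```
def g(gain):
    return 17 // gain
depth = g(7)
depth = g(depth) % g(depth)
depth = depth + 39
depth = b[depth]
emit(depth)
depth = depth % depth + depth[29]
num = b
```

Transformed code:
depth = 17 // 7
depth = 17 // depth % (17 // depth)
depth = depth + 39
depth = b[depth]
emit(depth)
depth = depth % depth + depth[29]
num = b

2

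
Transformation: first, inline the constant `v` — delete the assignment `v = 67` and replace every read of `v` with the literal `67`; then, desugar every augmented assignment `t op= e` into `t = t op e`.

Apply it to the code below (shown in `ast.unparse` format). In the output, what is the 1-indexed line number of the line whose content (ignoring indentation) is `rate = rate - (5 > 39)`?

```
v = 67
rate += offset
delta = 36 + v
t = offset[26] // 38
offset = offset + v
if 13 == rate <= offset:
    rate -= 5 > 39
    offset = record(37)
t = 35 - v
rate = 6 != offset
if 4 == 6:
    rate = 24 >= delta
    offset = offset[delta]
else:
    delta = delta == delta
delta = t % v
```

6

Transformed code:
rate = rate + offset
delta = 36 + 67
t = offset[26] // 38
offset = offset + 67
if 13 == rate <= offset:
    rate = rate - (5 > 39)
    offset = record(37)
t = 35 - 67
rate = 6 != offset
if 4 == 6:
    rate = 24 >= delta
    offset = offset[delta]
else:
    delta = delta == delta
delta = t % 67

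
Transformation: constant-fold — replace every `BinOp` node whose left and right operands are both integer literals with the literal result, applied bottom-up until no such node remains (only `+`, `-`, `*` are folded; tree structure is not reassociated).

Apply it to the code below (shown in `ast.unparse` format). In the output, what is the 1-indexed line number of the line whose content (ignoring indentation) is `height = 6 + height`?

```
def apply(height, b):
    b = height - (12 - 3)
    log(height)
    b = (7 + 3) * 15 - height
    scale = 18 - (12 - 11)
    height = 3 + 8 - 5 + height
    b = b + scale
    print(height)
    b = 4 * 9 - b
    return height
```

6

Transformed code:
def apply(height, b):
    b = height - 9
    log(height)
    b = 150 - height
    scale = 17
    height = 6 + height
    b = b + scale
    print(height)
    b = 36 - b
    return height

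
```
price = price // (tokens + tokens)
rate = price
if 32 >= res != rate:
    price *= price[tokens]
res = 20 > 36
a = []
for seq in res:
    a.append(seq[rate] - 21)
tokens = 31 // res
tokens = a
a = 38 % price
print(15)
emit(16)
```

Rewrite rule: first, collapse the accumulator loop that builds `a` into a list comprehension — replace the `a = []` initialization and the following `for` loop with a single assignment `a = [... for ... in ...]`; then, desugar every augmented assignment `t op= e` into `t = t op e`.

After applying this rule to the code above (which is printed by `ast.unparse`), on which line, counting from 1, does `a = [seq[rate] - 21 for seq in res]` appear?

6

Transformed code:
price = price // (tokens + tokens)
rate = price
if 32 >= res != rate:
    price = price * price[tokens]
res = 20 > 36
a = [seq[rate] - 21 for seq in res]
tokens = 31 // res
tokens = a
a = 38 % price
print(15)
emit(16)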